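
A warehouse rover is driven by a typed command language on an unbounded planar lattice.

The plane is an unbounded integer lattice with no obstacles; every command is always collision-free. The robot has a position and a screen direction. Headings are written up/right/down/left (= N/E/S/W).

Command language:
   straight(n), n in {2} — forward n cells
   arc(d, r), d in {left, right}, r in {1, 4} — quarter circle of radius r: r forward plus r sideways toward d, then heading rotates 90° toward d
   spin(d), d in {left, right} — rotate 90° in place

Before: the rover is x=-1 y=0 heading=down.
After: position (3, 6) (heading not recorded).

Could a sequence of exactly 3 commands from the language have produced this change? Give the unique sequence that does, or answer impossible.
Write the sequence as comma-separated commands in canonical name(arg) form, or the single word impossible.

key: order matters: swapping spin(left) and straight(2) lands elsewhere
begin: x=-1 y=0 heading=down
t=1 spin(left) ⇒ x=-1 y=0 heading=right
t=2 arc(left, 4) ⇒ x=3 y=4 heading=up
t=3 straight(2) ⇒ x=3 y=6 heading=up
no rival 3-sequence matches.

spin(left), arc(left, 4), straight(2)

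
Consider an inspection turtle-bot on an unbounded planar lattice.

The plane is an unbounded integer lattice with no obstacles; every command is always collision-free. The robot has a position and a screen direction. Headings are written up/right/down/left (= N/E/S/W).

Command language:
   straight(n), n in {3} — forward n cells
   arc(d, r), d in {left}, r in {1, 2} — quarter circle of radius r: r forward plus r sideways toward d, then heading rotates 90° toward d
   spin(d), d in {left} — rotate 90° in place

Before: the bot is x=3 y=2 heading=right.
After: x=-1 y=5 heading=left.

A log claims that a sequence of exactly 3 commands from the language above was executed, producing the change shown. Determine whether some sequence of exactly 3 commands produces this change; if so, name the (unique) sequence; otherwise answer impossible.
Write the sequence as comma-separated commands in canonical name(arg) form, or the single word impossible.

arc(left, 1), arc(left, 2), straight(3)

key: position moved to (-1,5) AND the heading swung to W — translation plus rotation needed
begin: x=3 y=2 heading=right
t=1 arc(left, 1) ⇒ x=4 y=3 heading=up
t=2 arc(left, 2) ⇒ x=2 y=5 heading=left
t=3 straight(3) ⇒ x=-1 y=5 heading=left
no rival 3-sequence matches.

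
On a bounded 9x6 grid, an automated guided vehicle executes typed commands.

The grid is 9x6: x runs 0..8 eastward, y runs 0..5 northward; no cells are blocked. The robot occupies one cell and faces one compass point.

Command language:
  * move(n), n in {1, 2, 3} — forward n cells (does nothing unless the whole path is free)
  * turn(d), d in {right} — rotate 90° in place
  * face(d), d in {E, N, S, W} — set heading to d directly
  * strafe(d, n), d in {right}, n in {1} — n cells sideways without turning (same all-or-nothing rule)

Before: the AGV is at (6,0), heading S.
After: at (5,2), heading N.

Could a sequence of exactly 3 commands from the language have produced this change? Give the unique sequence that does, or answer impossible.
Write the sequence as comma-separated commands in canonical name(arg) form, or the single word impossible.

key: cell and facing (now N) both changed — the 3 commands mix motion and turning
from: at (6,0), heading S
1. strafe(right, 1) → at (5,0), heading S
2. face(N) → at (5,0), heading N
3. move(2) → at (5,2), heading N
no other 3-command option fits: unique.

strafe(right, 1), face(N), move(2)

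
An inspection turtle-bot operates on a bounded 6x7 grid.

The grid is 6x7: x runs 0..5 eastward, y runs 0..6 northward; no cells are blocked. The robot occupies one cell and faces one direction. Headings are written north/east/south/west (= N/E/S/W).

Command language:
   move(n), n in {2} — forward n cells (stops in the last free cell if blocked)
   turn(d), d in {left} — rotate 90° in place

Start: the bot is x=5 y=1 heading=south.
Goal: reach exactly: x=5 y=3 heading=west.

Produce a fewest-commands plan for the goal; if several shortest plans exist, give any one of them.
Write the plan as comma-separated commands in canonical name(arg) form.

start: x=5 y=1 heading=south
step 1 (turn(left)): x=5 y=1 heading=east
step 2 (turn(left)): x=5 y=1 heading=north
step 3 (move(2)): x=5 y=3 heading=north
step 4 (turn(left)): x=5 y=3 heading=west
minimal: 4 command(s), checked below 4.

turn(left), turn(left), move(2), turn(left)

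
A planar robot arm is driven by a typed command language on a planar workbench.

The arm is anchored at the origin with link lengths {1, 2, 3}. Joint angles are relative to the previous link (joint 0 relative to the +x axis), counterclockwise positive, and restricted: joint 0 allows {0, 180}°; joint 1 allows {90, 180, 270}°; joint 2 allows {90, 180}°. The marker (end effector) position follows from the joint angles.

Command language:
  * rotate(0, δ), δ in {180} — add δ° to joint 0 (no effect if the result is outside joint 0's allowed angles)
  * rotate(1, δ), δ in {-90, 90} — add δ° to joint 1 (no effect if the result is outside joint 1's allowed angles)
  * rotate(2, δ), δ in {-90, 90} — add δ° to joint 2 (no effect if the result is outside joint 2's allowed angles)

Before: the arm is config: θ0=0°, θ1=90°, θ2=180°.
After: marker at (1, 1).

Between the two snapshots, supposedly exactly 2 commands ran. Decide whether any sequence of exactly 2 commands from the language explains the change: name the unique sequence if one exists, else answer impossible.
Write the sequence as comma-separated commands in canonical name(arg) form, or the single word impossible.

initial: config: θ0=0°, θ1=90°, θ2=180°
step 1 (rotate(1, 90)): config: θ0=0°, θ1=180°, θ2=180°
step 2 (rotate(1, 90)): config: θ0=0°, θ1=270°, θ2=180°
no rival 2-sequence matches.

rotate(1, 90), rotate(1, 90)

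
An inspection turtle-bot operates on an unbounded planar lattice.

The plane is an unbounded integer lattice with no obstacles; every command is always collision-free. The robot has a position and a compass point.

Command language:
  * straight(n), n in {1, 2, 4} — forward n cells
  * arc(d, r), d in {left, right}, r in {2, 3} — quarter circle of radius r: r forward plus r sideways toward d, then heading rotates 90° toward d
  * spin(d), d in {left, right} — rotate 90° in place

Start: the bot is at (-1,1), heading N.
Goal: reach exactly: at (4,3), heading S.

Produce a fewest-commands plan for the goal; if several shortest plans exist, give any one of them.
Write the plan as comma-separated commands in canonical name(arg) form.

straight(1), arc(right, 3), arc(right, 2)

initial: at (-1,1), heading N
[1] after straight(1): at (-1,2), heading N
[2] after arc(right, 3): at (2,5), heading E
[3] after arc(right, 2): at (4,3), heading S
no 2-step plan works, so 3 is optimal.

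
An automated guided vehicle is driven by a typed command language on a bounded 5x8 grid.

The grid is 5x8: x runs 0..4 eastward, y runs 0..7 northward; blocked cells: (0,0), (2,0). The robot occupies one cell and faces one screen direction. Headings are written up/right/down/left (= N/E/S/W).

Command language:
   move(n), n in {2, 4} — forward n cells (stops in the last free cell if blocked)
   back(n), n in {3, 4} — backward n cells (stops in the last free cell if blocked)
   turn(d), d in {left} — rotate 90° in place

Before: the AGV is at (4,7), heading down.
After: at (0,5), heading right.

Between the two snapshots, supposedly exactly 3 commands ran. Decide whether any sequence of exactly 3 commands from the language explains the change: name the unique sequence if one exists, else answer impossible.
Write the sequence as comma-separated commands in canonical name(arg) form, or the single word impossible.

move(2), turn(left), back(4)

key: order matters: swapping move(2) and back(4) lands elsewhere
t0: at (4,7), heading down
t=1 move(2) ⇒ at (4,5), heading down
t=2 turn(left) ⇒ at (4,5), heading right
t=3 back(4) ⇒ at (0,5), heading right
no other 3-command option fits: unique.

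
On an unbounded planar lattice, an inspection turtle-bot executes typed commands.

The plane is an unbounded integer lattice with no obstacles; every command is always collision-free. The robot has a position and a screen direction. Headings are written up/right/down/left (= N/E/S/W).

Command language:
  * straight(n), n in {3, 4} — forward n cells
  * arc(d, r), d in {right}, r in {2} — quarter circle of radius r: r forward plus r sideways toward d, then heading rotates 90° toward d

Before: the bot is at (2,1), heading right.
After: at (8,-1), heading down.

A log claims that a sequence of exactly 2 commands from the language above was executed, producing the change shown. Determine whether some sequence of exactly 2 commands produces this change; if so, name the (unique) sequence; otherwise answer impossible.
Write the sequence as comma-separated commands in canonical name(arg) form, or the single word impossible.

straight(4), arc(right, 2)

key: cell and facing (now S) both changed — the 2 commands mix motion and turning
start: at (2,1), heading right
t=1 straight(4) ⇒ at (6,1), heading right
t=2 arc(right, 2) ⇒ at (8,-1), heading down
uniquely the one of 9 2-step routes that fits.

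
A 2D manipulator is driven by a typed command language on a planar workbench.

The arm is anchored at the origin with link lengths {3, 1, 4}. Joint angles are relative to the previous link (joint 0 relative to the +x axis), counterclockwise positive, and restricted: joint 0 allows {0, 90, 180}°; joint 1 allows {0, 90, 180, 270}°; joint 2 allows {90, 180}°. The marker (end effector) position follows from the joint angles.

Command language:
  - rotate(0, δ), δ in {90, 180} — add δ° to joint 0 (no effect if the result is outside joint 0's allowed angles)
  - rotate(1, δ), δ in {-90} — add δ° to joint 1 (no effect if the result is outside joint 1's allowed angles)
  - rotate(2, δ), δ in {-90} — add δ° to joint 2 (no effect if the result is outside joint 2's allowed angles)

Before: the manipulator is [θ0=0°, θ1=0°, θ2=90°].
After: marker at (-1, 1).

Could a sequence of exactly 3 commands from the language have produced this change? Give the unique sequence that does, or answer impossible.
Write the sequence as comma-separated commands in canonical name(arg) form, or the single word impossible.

rotate(1, -90), rotate(1, -90), rotate(1, -90)

begin: [θ0=0°, θ1=0°, θ2=90°]
step 1 (rotate(1, -90)): [θ0=0°, θ1=270°, θ2=90°]
step 2 (rotate(1, -90)): [θ0=0°, θ1=180°, θ2=90°]
step 3 (rotate(1, -90)): [θ0=0°, θ1=90°, θ2=90°]
no other 3-command option fits: unique.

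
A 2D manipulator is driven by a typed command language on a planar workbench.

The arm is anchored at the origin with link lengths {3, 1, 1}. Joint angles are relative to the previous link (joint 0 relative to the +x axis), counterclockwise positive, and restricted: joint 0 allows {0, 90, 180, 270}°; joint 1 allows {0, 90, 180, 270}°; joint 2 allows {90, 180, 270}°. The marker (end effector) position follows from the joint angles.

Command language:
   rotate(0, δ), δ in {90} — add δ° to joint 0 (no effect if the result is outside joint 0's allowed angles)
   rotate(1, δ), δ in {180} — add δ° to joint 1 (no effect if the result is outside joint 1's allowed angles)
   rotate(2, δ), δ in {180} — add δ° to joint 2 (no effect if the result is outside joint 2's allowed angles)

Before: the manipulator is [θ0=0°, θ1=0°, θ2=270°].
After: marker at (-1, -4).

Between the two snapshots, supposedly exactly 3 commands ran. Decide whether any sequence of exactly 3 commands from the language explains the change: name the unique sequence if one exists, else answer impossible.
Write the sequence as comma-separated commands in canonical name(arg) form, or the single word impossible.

rotate(0, 90), rotate(0, 90), rotate(0, 90)

start: [θ0=0°, θ1=0°, θ2=270°]
t=1 rotate(0, 90) ⇒ [θ0=90°, θ1=0°, θ2=270°]
t=2 rotate(0, 90) ⇒ [θ0=180°, θ1=0°, θ2=270°]
t=3 rotate(0, 90) ⇒ [θ0=270°, θ1=0°, θ2=270°]
no other 3-command option fits: unique.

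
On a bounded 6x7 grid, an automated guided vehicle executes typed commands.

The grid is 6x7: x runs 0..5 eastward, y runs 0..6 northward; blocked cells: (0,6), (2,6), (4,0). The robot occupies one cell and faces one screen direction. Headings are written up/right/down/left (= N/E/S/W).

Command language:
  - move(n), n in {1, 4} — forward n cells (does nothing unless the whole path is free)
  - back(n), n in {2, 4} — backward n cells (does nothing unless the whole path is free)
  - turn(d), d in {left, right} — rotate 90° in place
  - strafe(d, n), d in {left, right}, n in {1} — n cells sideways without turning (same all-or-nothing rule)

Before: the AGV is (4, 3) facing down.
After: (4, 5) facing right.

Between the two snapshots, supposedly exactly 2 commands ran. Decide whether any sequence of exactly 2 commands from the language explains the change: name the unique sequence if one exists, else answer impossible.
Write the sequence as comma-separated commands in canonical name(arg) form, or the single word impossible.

back(2), turn(left)

key: order matters: swapping back(2) and turn(left) lands elsewhere
start: (4, 3) facing down
t=1 back(2) ⇒ (4, 5) facing down
t=2 turn(left) ⇒ (4, 5) facing right
uniquely the one of 64 2-step routes that fits.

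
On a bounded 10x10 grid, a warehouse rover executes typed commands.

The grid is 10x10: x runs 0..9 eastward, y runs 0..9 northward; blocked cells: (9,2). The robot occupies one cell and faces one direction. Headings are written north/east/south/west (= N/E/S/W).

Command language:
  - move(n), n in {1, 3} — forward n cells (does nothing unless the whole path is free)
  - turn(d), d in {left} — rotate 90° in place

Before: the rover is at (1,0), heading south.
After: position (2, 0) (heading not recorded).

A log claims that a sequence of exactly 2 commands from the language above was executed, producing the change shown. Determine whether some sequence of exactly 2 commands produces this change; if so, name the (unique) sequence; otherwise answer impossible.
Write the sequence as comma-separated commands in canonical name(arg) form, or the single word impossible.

key: running move(1) before turn(left) would end elsewhere — order is forced
begin: at (1,0), heading south
t=1 turn(left) ⇒ at (1,0), heading east
t=2 move(1) ⇒ at (2,0), heading east
all 9 alternatives checked — unique.

turn(left), move(1)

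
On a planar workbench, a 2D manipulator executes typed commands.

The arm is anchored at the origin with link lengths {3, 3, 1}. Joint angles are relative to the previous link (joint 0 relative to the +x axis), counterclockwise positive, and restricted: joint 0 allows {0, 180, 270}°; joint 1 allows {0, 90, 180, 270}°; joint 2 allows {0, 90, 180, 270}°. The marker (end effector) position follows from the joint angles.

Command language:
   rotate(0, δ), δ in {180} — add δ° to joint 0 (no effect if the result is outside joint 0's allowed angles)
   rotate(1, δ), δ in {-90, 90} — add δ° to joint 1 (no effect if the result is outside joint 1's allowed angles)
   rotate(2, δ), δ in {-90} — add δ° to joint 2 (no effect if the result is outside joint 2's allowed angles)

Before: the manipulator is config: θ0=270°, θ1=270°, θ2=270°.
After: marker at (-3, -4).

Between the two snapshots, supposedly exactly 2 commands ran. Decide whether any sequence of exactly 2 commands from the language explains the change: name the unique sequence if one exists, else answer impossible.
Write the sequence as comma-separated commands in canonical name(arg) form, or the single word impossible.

initial: config: θ0=270°, θ1=270°, θ2=270°
1. rotate(2, -90) → config: θ0=270°, θ1=270°, θ2=180°
2. rotate(2, -90) → config: θ0=270°, θ1=270°, θ2=90°
no rival 2-sequence matches.

rotate(2, -90), rotate(2, -90)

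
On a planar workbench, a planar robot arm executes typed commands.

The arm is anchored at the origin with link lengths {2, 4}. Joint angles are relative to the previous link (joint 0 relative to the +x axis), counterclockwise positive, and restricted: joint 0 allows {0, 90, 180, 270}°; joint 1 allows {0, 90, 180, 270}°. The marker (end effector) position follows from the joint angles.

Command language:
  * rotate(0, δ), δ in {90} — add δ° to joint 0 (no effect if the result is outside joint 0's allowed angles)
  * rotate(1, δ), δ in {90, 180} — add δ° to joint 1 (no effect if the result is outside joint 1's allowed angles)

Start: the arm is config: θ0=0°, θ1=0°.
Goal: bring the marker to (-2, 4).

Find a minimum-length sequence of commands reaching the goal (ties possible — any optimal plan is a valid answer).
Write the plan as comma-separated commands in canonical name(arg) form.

rotate(0, 90), rotate(0, 90), rotate(1, 180), rotate(1, 90)

begin: config: θ0=0°, θ1=0°
step 1 (rotate(0, 90)): config: θ0=90°, θ1=0°
step 2 (rotate(0, 90)): config: θ0=180°, θ1=0°
step 3 (rotate(1, 180)): config: θ0=180°, θ1=180°
step 4 (rotate(1, 90)): config: θ0=180°, θ1=270°
minimal: 4 command(s), checked below 4.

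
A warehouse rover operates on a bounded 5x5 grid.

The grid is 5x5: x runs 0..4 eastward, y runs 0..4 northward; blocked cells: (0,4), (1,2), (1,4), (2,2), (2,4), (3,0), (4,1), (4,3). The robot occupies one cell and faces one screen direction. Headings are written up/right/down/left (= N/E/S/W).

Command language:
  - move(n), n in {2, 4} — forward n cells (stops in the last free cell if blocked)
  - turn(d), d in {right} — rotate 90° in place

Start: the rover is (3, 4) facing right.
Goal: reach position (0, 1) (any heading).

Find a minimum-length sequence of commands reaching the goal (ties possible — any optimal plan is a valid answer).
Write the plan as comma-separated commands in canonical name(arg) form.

turn(right), move(4), turn(right), move(4)

t0: (3, 4) facing right
t=1 turn(right) ⇒ (3, 4) facing down
t=2 move(4) ⇒ (3, 1) facing down
t=3 turn(right) ⇒ (3, 1) facing left
t=4 move(4) ⇒ (0, 1) facing left
no 3-step plan works, so 4 is optimal.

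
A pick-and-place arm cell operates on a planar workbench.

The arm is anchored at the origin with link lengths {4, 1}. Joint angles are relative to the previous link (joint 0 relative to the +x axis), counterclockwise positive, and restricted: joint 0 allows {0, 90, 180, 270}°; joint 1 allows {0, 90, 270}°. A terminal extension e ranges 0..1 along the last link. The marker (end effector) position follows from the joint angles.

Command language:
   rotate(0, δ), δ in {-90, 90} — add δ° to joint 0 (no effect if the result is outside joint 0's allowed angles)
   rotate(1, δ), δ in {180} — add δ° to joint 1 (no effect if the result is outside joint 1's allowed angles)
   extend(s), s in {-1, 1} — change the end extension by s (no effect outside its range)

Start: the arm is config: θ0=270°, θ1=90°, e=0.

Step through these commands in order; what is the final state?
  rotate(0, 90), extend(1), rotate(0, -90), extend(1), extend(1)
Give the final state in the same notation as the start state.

config: θ0=270°, θ1=90°, e=1

begin: config: θ0=270°, θ1=90°, e=0
step 1 (rotate(0, 90)): config: θ0=0°, θ1=90°, e=0
step 2 (extend(1)): config: θ0=0°, θ1=90°, e=1
step 3 (rotate(0, -90)): config: θ0=270°, θ1=90°, e=1
step 4 (extend(1)): config: θ0=270°, θ1=90°, e=1
step 5 (extend(1)): config: θ0=270°, θ1=90°, e=1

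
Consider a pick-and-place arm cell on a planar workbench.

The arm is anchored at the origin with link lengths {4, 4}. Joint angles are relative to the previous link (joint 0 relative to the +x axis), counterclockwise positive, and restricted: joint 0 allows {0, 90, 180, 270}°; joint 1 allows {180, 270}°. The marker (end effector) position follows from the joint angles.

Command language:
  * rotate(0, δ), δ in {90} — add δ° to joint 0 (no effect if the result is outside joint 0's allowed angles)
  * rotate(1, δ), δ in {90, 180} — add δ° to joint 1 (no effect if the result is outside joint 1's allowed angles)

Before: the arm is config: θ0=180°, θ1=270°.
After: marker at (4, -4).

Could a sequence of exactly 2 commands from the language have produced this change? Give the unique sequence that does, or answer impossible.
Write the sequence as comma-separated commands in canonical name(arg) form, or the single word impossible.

from: config: θ0=180°, θ1=270°
[1] after rotate(0, 90): config: θ0=270°, θ1=270°
[2] after rotate(0, 90): config: θ0=0°, θ1=270°
no rival 2-sequence matches.

rotate(0, 90), rotate(0, 90)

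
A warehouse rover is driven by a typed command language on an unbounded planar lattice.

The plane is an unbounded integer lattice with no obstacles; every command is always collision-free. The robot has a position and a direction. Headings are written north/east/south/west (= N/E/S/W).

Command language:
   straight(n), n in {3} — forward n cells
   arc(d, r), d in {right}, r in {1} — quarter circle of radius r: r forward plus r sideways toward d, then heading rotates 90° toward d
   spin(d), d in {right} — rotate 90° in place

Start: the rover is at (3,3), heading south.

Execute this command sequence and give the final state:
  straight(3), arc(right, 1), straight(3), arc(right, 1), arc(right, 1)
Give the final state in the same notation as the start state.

at (-1,1), heading east

t0: at (3,3), heading south
[1] after straight(3): at (3,0), heading south
[2] after arc(right, 1): at (2,-1), heading west
[3] after straight(3): at (-1,-1), heading west
[4] after arc(right, 1): at (-2,0), heading north
[5] after arc(right, 1): at (-1,1), heading east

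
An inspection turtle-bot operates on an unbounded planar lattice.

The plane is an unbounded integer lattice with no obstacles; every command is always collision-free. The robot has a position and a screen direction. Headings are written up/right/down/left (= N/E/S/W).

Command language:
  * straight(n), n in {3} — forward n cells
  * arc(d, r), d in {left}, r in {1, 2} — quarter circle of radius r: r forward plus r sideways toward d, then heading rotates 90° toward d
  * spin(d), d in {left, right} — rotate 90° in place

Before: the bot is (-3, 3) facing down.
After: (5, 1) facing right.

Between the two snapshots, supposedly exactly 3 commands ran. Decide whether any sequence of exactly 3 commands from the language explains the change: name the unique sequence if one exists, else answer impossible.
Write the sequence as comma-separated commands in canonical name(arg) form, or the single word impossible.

arc(left, 2), straight(3), straight(3)

key: order matters: swapping arc(left, 2) and straight(3) lands elsewhere
start: (-3, 3) facing down
1. arc(left, 2) → (-1, 1) facing right
2. straight(3) → (2, 1) facing right
3. straight(3) → (5, 1) facing right
uniquely the one of 125 3-step routes that fits.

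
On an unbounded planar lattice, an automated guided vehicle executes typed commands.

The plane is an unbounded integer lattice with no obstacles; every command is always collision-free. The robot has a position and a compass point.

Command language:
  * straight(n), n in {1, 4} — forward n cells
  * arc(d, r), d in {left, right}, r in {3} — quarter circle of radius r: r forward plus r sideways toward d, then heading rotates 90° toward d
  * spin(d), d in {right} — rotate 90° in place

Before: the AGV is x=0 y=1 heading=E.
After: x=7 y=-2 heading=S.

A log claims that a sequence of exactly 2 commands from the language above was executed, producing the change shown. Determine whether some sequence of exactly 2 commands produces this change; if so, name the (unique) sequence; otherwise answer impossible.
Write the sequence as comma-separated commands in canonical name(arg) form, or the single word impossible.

key: order matters: swapping straight(4) and arc(right, 3) lands elsewhere
t0: x=0 y=1 heading=E
t=1 straight(4) ⇒ x=4 y=1 heading=E
t=2 arc(right, 3) ⇒ x=7 y=-2 heading=S
no rival 2-sequence matches.

straight(4), arc(right, 3)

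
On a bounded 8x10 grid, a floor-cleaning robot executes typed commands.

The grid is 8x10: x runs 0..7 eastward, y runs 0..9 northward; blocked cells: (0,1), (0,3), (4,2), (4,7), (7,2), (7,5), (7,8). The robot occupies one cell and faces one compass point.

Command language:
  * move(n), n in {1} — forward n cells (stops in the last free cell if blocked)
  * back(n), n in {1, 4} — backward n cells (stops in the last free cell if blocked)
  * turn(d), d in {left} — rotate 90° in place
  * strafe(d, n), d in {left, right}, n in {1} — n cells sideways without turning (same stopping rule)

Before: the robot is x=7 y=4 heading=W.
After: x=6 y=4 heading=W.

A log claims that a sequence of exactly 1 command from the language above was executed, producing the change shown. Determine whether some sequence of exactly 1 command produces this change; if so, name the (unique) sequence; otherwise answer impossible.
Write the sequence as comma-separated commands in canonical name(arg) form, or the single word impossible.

key: heading stays W — the single command does not turn
begin: x=7 y=4 heading=W
1. move(1) → x=6 y=4 heading=W
all 6 alternatives checked — unique.

move(1)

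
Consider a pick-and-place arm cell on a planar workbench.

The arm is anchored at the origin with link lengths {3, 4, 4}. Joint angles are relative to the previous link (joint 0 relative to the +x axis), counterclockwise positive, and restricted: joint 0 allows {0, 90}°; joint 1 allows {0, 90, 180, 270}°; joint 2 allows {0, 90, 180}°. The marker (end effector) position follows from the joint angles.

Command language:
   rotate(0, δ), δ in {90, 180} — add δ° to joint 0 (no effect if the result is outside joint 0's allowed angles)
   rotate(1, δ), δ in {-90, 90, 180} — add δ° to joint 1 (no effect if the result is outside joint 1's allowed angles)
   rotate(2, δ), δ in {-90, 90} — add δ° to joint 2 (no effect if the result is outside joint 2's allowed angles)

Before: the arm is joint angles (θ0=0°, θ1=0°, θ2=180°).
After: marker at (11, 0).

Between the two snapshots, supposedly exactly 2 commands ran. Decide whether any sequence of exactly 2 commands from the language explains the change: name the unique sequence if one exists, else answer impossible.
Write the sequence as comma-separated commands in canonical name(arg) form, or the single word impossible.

rotate(2, -90), rotate(2, -90)

start: joint angles (θ0=0°, θ1=0°, θ2=180°)
step 1 (rotate(2, -90)): joint angles (θ0=0°, θ1=0°, θ2=90°)
step 2 (rotate(2, -90)): joint angles (θ0=0°, θ1=0°, θ2=0°)
no rival 2-sequence matches.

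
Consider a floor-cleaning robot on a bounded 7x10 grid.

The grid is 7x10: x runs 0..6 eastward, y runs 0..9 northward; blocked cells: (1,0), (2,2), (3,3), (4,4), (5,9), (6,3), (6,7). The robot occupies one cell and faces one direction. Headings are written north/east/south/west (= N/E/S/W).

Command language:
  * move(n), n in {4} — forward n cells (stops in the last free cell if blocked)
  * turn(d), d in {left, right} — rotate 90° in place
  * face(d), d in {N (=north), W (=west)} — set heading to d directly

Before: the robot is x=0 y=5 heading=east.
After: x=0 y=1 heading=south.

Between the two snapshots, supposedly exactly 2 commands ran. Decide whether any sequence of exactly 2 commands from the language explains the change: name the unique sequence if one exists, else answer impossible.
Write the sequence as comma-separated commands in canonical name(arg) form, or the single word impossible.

key: order matters: swapping turn(right) and move(4) lands elsewhere
t0: x=0 y=5 heading=east
step 1 (turn(right)): x=0 y=5 heading=south
step 2 (move(4)): x=0 y=1 heading=south
all 25 alternatives checked — unique.

turn(right), move(4)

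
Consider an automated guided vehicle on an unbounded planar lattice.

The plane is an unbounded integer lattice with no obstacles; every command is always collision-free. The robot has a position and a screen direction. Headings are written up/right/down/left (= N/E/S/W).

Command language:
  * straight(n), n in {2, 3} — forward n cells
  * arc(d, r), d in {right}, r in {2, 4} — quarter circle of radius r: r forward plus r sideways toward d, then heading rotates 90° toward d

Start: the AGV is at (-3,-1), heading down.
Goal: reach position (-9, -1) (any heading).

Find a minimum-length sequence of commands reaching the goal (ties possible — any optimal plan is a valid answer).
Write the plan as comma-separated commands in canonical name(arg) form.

start: at (-3,-1), heading down
t=1 straight(2) ⇒ at (-3,-3), heading down
t=2 arc(right, 2) ⇒ at (-5,-5), heading left
t=3 arc(right, 4) ⇒ at (-9,-1), heading up
minimal: 3 command(s), checked below 3.

straight(2), arc(right, 2), arc(right, 4)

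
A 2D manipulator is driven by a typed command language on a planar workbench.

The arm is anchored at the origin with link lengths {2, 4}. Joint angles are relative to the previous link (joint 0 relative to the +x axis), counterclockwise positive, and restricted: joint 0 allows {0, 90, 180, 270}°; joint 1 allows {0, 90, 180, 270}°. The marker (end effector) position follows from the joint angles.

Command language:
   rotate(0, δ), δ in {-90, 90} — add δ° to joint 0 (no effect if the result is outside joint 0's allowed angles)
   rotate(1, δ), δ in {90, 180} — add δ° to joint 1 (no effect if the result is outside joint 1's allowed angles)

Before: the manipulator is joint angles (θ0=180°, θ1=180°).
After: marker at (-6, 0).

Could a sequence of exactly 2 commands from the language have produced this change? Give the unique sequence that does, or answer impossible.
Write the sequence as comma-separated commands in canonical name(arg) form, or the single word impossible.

from: joint angles (θ0=180°, θ1=180°)
t=1 rotate(1, 90) ⇒ joint angles (θ0=180°, θ1=270°)
t=2 rotate(1, 90) ⇒ joint angles (θ0=180°, θ1=0°)
all 16 alternatives checked — unique.

rotate(1, 90), rotate(1, 90)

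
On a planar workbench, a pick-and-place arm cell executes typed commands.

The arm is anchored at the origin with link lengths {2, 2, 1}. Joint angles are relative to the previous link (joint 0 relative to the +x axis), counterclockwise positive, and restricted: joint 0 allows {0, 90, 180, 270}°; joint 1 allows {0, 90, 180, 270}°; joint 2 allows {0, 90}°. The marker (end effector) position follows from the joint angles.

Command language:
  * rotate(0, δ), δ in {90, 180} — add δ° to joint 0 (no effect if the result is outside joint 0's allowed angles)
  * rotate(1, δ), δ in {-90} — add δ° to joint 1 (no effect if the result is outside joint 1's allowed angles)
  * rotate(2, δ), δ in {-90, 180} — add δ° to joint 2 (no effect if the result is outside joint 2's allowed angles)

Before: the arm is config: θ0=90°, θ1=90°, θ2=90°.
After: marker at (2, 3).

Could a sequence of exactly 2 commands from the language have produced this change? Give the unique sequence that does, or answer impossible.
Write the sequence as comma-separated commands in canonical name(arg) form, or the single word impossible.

rotate(1, -90), rotate(1, -90)

initial: config: θ0=90°, θ1=90°, θ2=90°
1. rotate(1, -90) → config: θ0=90°, θ1=0°, θ2=90°
2. rotate(1, -90) → config: θ0=90°, θ1=270°, θ2=90°
all 25 alternatives checked — unique.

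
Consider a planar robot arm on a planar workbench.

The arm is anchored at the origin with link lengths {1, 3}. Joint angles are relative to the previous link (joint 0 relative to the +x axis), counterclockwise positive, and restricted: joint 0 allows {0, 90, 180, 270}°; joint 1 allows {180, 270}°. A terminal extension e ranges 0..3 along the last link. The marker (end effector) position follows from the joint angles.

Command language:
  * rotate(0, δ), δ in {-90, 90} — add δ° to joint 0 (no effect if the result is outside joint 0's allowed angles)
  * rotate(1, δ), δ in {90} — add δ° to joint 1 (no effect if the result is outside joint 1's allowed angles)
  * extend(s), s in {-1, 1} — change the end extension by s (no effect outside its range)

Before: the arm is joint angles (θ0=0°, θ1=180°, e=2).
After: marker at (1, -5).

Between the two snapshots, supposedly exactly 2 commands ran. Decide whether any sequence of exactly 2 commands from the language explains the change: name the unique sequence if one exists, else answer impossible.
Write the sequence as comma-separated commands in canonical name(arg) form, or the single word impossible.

rotate(1, 90), rotate(1, 90)

t0: joint angles (θ0=0°, θ1=180°, e=2)
1. rotate(1, 90) → joint angles (θ0=0°, θ1=270°, e=2)
2. rotate(1, 90) → joint angles (θ0=0°, θ1=270°, e=2)
no rival 2-sequence matches.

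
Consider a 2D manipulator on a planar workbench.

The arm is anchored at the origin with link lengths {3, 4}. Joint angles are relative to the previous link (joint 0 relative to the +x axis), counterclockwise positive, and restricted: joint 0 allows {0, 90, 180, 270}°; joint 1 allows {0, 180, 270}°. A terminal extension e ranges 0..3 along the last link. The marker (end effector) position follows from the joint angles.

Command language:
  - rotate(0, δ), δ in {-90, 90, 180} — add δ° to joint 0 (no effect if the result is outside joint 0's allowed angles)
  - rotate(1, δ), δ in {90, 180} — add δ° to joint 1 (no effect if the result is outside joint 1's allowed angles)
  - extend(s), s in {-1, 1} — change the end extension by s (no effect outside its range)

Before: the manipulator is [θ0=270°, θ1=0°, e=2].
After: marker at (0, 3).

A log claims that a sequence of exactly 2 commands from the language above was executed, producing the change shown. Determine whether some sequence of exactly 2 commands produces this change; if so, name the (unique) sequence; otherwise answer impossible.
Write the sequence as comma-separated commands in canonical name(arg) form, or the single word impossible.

key: running rotate(1, 180) before rotate(1, 90) would end elsewhere — order is forced
initial: [θ0=270°, θ1=0°, e=2]
[1] after rotate(1, 90): [θ0=270°, θ1=0°, e=2]
[2] after rotate(1, 180): [θ0=270°, θ1=180°, e=2]
no rival 2-sequence matches.

rotate(1, 90), rotate(1, 180)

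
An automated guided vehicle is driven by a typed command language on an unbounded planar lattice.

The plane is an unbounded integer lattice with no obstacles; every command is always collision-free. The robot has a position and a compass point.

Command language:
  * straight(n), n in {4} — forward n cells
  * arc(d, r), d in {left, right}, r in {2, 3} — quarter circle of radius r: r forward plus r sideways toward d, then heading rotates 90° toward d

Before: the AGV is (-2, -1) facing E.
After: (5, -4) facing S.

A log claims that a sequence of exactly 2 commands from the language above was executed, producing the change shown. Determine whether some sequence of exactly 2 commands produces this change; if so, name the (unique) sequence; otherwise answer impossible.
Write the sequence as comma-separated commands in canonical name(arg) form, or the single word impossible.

key: position moved to (5,-4) AND the heading swung to S — translation plus rotation needed
from: (-2, -1) facing E
t=1 straight(4) ⇒ (2, -1) facing E
t=2 arc(right, 3) ⇒ (5, -4) facing S
no other 2-command option fits: unique.

straight(4), arc(right, 3)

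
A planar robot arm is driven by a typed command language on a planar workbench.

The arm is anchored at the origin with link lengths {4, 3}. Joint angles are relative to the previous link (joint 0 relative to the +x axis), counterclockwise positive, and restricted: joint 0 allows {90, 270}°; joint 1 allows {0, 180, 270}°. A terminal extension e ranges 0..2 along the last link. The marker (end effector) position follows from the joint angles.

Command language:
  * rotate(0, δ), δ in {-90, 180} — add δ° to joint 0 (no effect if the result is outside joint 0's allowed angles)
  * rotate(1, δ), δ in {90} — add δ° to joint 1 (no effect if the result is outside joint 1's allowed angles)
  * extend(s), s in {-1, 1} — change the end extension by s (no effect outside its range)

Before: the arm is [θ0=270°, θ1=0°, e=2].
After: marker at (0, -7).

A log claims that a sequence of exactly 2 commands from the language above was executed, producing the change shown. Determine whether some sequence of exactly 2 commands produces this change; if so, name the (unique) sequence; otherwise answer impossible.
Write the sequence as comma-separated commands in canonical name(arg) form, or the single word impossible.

initial: [θ0=270°, θ1=0°, e=2]
1. extend(-1) → [θ0=270°, θ1=0°, e=1]
2. extend(-1) → [θ0=270°, θ1=0°, e=0]
no rival 2-sequence matches.

extend(-1), extend(-1)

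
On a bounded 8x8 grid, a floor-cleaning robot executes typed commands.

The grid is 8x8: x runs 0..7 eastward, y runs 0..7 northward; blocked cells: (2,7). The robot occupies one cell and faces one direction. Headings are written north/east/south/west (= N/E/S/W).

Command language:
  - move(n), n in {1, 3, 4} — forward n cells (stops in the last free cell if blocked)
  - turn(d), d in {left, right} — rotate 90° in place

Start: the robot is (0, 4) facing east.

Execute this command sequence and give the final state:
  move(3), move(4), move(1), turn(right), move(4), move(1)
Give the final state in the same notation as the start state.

(7, 0) facing south

begin: (0, 4) facing east
t=1 move(3) ⇒ (3, 4) facing east
t=2 move(4) ⇒ (7, 4) facing east
t=3 move(1) ⇒ (7, 4) facing east
t=4 turn(right) ⇒ (7, 4) facing south
t=5 move(4) ⇒ (7, 0) facing south
t=6 move(1) ⇒ (7, 0) facing south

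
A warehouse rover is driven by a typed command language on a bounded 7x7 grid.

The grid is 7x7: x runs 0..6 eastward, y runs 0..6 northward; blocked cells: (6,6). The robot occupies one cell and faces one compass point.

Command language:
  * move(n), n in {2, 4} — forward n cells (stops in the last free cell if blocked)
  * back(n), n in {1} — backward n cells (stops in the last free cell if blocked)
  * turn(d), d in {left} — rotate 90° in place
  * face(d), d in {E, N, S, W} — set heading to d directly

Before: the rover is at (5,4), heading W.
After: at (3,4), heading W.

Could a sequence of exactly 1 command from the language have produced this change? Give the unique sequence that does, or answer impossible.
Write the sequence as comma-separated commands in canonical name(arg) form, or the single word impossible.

move(2)

key: still facing W — the one step turns nothing
from: at (5,4), heading W
[1] after move(2): at (3,4), heading W
no other 1-command option fits: unique.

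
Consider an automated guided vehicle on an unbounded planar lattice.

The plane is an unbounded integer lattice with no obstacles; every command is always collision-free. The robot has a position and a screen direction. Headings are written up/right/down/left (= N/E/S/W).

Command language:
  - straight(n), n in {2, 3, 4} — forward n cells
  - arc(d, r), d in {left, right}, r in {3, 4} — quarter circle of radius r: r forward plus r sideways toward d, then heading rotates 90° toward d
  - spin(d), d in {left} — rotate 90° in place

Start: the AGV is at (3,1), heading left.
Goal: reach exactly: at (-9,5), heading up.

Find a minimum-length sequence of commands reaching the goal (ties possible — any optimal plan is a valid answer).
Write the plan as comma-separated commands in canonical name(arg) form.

straight(4), straight(4), arc(right, 4)

t0: at (3,1), heading left
step 1 (straight(4)): at (-1,1), heading left
step 2 (straight(4)): at (-5,1), heading left
step 3 (arc(right, 4)): at (-9,5), heading up
minimal: 3 command(s), checked below 3.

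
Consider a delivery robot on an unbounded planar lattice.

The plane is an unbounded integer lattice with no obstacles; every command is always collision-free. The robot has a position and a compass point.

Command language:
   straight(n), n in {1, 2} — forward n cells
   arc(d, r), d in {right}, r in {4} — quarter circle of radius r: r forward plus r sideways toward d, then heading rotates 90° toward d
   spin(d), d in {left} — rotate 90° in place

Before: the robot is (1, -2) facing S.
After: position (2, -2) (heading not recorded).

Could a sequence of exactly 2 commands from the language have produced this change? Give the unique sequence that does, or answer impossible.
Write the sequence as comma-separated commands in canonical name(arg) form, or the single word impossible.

key: order matters: swapping spin(left) and straight(1) lands elsewhere
begin: (1, -2) facing S
1. spin(left) → (1, -2) facing E
2. straight(1) → (2, -2) facing E
no rival 2-sequence matches.

spin(left), straight(1)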